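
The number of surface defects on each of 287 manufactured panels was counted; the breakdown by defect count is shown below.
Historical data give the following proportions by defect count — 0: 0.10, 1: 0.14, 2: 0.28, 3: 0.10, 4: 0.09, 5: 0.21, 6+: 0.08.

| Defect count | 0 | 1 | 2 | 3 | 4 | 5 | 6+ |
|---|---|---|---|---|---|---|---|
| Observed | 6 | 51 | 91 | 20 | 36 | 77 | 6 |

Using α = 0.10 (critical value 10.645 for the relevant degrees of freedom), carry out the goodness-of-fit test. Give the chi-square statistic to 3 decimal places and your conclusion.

Expected counts E_i = n·p_i: 287×0.10 = 28.7, 287×0.14 = 40.18, 287×0.28 = 80.36, 287×0.10 = 28.7, 287×0.09 = 25.83, 287×0.21 = 60.27, 287×0.08 = 22.96.
0: (6 − 28.7)²/28.7 = 515.29/28.7 = 17.9544
1: (51 − 40.18)²/40.18 = 117.0724/40.18 = 2.9137
2: (91 − 80.36)²/80.36 = 113.2096/80.36 = 1.4088
3: (20 − 28.7)²/28.7 = 75.69/28.7 = 2.6373
4: (36 − 25.83)²/25.83 = 103.4289/25.83 = 4.0042
5: (77 − 60.27)²/60.27 = 279.8929/60.27 = 4.6440
6+: (6 − 22.96)²/22.96 = 287.6416/22.96 = 12.5279
Sum = 46.090
df = 6. Since 46.090 > 10.645, we reject H₀.

46.090; reject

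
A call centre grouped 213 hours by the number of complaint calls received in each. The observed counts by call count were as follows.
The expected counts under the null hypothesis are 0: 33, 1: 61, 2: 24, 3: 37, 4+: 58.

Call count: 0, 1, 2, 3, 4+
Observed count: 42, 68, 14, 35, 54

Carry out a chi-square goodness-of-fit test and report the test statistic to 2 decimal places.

cat         O        E   (O−E)²/E
0          42       33      2.455
1          68       61      0.803
2          14       24      4.167
3          35       37      0.108
4+         54       58      0.276
Sum = 7.81

7.81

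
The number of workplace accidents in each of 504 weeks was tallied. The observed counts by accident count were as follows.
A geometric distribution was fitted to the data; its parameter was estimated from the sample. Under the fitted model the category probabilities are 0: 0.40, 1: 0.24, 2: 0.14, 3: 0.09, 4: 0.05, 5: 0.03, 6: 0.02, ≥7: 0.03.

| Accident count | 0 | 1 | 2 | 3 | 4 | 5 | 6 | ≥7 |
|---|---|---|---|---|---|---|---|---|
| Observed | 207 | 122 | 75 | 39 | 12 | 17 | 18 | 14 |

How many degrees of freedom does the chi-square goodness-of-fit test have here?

6

There are k = 8 categories and 1 parameter estimated from the data, so df = 8 − 1 − 1 = 6.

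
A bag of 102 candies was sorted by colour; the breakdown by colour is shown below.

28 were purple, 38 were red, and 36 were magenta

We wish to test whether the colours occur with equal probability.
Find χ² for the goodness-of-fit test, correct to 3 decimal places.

Expected count for each of the 3 categories: 102/3 = 34.
cat          O        E   (O−E)²/E
purple      28       34     1.0588
red         38       34     0.4706
magenta     36       34     0.1176
Sum = 1.647

1.647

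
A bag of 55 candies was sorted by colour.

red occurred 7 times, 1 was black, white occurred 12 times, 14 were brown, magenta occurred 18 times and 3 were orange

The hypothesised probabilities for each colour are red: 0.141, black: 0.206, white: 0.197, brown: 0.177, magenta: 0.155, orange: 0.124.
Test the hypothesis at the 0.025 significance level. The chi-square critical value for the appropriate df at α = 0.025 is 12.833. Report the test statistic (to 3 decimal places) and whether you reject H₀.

Expected counts E_i = n·p_i: 55×0.141 = 7.755, 55×0.206 = 11.33, 55×0.197 = 10.835, 55×0.177 = 9.735, 55×0.155 = 8.525, 55×0.124 = 6.82.
χ² = (7−7.755)²/7.755 + (1−11.33)²/11.33 + (12−10.835)²/10.835 + (14−9.735)²/9.735 + (18−8.525)²/8.525 + (3−6.82)²/6.82
   = 0.0735 + 9.4183 + 0.1253 + 1.8685 + 10.5309 + 2.1396
Sum = 24.156
df = 5. Since 24.156 > 12.833, we reject H₀.

24.156; reject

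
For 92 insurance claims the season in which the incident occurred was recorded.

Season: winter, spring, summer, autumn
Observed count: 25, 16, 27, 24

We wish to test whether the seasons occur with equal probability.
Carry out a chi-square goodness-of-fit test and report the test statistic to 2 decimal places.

3.04

Expected count for each of the 4 categories: 92/4 = 23.
cat         O        E   (O−E)²/E
winter     25       23      0.174
spring     16       23      2.130
summer     27       23      0.696
autumn     24       23      0.043
Sum = 3.04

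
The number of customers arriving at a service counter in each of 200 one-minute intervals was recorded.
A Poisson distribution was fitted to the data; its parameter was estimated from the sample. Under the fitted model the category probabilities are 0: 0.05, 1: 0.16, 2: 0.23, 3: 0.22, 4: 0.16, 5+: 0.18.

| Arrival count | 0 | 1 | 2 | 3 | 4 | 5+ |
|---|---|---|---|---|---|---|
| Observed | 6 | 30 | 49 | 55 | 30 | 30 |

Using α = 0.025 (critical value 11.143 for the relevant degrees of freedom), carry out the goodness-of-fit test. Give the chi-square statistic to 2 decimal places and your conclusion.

Expected counts E_i = n·p_i: 200×0.05 = 10, 200×0.16 = 32, 200×0.23 = 46, 200×0.22 = 44, 200×0.16 = 32, 200×0.18 = 36.
χ² = (6−10)²/10 + (30−32)²/32 + (49−46)²/46 + (55−44)²/44 + (30−32)²/32 + (30−36)²/36
   = 1.600 + 0.125 + 0.196 + 2.750 + 0.125 + 1.000
Sum = 5.80
df = 4. Since 5.80 < 11.143, we do not reject H₀.

5.80; do not reject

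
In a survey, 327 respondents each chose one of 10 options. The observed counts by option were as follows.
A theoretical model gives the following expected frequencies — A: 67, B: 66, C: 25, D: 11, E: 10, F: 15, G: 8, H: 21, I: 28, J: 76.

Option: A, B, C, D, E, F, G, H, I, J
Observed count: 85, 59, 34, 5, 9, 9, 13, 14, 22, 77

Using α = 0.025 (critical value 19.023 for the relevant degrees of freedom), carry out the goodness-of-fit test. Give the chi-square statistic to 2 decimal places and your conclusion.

21.35; reject

χ² = (85−67)²/67 + (59−66)²/66 + (34−25)²/25 + (5−11)²/11 + (9−10)²/10 + (9−15)²/15 + (13−8)²/8 + (14−21)²/21 + (22−28)²/28 + (77−76)²/76
   = 4.836 + 0.742 + 3.240 + 3.273 + 0.100 + 2.400 + 3.125 + 2.333 + 1.286 + 0.013
Sum = 21.35
df = 9. Since 21.35 > 19.023, we reject H₀.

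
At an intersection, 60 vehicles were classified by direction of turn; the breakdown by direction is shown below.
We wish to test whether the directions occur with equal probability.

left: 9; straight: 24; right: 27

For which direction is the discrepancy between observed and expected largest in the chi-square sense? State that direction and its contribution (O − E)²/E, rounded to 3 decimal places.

Expected count for each of the 3 categories: 60/3 = 20.
cat           O        E   (O−E)²/E
left          9       20     6.0500
straight     24       20     0.8000
right        27       20     2.4500
The largest term is for left: 6.050.

left, 6.050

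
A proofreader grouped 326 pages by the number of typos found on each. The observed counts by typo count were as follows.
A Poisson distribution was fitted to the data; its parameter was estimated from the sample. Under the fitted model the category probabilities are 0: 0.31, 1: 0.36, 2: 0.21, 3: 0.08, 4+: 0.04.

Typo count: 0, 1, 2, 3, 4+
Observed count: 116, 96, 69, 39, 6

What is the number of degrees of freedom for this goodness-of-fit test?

There are k = 5 categories and 1 parameter estimated from the data, so df = 5 − 1 − 1 = 3.

3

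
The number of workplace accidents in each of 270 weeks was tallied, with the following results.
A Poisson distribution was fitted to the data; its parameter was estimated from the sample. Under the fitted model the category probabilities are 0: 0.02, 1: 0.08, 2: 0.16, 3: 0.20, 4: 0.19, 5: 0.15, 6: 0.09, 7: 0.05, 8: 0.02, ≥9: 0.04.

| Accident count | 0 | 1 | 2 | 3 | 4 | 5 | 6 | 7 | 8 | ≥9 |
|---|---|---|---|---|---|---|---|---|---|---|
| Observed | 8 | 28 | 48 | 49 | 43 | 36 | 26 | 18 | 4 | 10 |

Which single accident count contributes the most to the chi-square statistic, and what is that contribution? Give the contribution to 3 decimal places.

1, 1.896

Expected counts E_i = n·p_i: 270×0.02 = 5.4, 270×0.08 = 21.6, 270×0.16 = 43.2, 270×0.20 = 54, 270×0.19 = 51.3, 270×0.15 = 40.5, 270×0.09 = 24.3, 270×0.05 = 13.5, 270×0.02 = 5.4, 270×0.04 = 10.8.
cat         O        E   (O−E)²/E
0           8      5.4     1.2519
1          28     21.6     1.8963
2          48     43.2     0.5333
3          49       54     0.4630
4          43     51.3     1.3429
5          36     40.5     0.5000
6          26     24.3     0.1189
7          18     13.5     1.5000
8           4      5.4     0.3630
≥9         10     10.8     0.0593
The largest term is for 1: 1.896.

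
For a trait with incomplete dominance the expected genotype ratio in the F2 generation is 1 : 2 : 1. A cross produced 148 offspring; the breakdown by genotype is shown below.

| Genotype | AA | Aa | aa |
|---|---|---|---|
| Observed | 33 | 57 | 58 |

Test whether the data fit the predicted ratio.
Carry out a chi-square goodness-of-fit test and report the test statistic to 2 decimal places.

16.26

Ratio total = 4. Expected counts: 148×1/4 = 37, 148×2/4 = 74, 148×1/4 = 37.
AA: (33 − 37)²/37 = 16/37 = 0.432
Aa: (57 − 74)²/74 = 289/74 = 3.905
aa: (58 − 37)²/37 = 441/37 = 11.919
Sum = 16.26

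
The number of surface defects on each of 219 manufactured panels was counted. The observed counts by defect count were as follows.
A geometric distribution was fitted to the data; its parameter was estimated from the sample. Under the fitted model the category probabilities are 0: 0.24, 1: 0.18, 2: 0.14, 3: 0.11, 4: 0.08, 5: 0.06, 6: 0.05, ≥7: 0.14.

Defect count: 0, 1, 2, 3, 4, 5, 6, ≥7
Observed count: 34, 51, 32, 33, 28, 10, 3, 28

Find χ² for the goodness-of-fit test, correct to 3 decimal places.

Expected counts E_i = n·p_i: 219×0.24 = 52.56, 219×0.18 = 39.42, 219×0.14 = 30.66, 219×0.11 = 24.09, 219×0.08 = 17.52, 219×0.06 = 13.14, 219×0.05 = 10.95, 219×0.14 = 30.66.
0: (34 − 52.56)²/52.56 = 344.4736/52.56 = 6.5539
1: (51 − 39.42)²/39.42 = 134.0964/39.42 = 3.4017
2: (32 − 30.66)²/30.66 = 1.7956/30.66 = 0.0586
3: (33 − 24.09)²/24.09 = 79.3881/24.09 = 3.2955
4: (28 − 17.52)²/17.52 = 109.8304/17.52 = 6.2689
5: (10 − 13.14)²/13.14 = 9.8596/13.14 = 0.7504
6: (3 − 10.95)²/10.95 = 63.2025/10.95 = 5.7719
≥7: (28 − 30.66)²/30.66 = 7.0756/30.66 = 0.2308
Sum = 26.332

26.332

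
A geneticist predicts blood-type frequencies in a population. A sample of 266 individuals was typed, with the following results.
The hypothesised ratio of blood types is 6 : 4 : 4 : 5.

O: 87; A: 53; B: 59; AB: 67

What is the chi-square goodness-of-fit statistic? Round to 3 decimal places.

0.557

Ratio total = 19. Expected counts: 266×6/19 = 84, 266×4/19 = 56, 266×4/19 = 56, 266×5/19 = 70.
cat         O        E   (O−E)²/E
O          87       84     0.1071
A          53       56     0.1607
B          59       56     0.1607
AB         67       70     0.1286
Sum = 0.557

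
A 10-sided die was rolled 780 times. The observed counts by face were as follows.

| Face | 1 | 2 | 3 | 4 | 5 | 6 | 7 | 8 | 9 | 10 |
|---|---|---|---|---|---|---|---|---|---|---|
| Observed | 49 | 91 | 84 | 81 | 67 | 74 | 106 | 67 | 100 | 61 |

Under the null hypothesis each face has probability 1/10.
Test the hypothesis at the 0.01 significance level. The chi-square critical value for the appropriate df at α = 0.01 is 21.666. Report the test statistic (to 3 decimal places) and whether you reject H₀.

Under H₀ each category has probability 1/10, so each expected count is 780/10 = 78.
cat         O        E   (O−E)²/E
1          49       78    10.7821
2          91       78     2.1667
3          84       78     0.4615
4          81       78     0.1154
5          67       78     1.5513
6          74       78     0.2051
7         106       78    10.0513
8          67       78     1.5513
9         100       78     6.2051
10         61       78     3.7051
Sum = 36.795
df = 9. Since 36.795 > 21.666, we reject H₀.

36.795; reject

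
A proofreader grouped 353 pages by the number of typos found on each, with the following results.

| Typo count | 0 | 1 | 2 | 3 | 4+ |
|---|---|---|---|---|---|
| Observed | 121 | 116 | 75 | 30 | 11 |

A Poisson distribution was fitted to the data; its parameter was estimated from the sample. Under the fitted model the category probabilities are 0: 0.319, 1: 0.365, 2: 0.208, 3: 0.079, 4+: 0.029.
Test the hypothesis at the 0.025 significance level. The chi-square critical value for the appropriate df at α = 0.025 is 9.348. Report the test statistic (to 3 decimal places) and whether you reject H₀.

Expected counts E_i = n·p_i: 353×0.319 = 112.607, 353×0.365 = 128.845, 353×0.208 = 73.424, 353×0.079 = 27.887, 353×0.029 = 10.237.
cat         O        E   (O−E)²/E
0         121  112.607     0.6256
1         116  128.845     1.2806
2          75   73.424     0.0338
3          30   27.887     0.1601
4+         11   10.237     0.0569
Sum = 2.157
df = 3. Since 2.157 < 9.348, we do not reject H₀.

2.157; do not reject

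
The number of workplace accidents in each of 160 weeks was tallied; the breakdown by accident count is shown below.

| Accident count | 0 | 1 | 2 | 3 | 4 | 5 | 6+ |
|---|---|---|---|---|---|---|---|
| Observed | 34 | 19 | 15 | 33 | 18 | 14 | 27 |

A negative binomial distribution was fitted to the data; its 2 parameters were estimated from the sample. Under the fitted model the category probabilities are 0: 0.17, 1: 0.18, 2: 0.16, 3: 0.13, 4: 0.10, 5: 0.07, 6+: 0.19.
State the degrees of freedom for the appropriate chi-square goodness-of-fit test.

4

There are k = 7 categories and 2 parameters estimated from the data, so df = 7 − 1 − 2 = 4.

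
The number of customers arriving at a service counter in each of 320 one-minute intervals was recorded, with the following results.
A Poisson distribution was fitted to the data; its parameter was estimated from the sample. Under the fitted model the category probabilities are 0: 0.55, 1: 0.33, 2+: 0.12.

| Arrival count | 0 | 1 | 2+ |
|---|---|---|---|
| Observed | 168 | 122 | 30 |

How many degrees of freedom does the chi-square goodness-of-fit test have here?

There are k = 3 categories and 1 parameter estimated from the data, so df = 3 − 1 − 1 = 1.

1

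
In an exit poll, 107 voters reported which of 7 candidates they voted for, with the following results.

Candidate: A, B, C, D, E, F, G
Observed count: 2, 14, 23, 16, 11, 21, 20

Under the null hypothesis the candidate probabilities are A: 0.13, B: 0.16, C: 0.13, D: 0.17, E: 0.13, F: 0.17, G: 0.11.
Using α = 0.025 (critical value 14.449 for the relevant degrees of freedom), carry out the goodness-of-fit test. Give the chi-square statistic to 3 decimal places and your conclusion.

23.768; reject

Expected counts E_i = n·p_i: 107×0.13 = 13.91, 107×0.16 = 17.12, 107×0.13 = 13.91, 107×0.17 = 18.19, 107×0.13 = 13.91, 107×0.17 = 18.19, 107×0.11 = 11.77.
cat         O        E   (O−E)²/E
A           2    13.91    10.1976
B          14    17.12     0.5686
C          23    13.91     5.9402
D          16    18.19     0.2637
E          11    13.91     0.6088
F          21    18.19     0.4341
G          20    11.77     5.7547
Sum = 23.768
df = 6. Since 23.768 > 14.449, we reject H₀.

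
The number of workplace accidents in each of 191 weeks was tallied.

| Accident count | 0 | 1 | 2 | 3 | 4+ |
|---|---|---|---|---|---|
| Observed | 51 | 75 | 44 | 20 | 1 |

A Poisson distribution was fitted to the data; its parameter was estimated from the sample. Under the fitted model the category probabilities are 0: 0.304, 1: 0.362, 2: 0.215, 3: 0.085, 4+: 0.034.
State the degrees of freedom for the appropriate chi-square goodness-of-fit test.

3

There are k = 5 categories and 1 parameter estimated from the data, so df = 5 − 1 − 1 = 3.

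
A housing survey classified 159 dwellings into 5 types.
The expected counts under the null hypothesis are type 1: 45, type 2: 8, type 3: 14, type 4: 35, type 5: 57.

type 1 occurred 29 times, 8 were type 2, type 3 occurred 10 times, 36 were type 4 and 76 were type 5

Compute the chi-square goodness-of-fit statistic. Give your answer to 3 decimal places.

χ² = (29−45)²/45 + (8−8)²/8 + (10−14)²/14 + (36−35)²/35 + (76−57)²/57
   = 5.6889 + 0.0000 + 1.1429 + 0.0286 + 6.3333
Sum = 13.194

13.194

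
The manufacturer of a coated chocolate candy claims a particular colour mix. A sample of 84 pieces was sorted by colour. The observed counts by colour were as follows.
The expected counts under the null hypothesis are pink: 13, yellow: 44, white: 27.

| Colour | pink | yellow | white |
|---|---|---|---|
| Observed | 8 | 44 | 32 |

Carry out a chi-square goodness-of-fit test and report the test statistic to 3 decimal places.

2.849

pink: (8 − 13)²/13 = 25/13 = 1.9231
yellow: (44 − 44)²/44 = 0/44 = 0.0000
white: (32 − 27)²/27 = 25/27 = 0.9259
Sum = 2.849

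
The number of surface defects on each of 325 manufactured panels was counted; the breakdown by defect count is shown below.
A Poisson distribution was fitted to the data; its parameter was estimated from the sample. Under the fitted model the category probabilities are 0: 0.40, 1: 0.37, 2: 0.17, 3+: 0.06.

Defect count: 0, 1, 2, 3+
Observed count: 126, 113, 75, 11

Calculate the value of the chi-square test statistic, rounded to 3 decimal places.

11.325

Expected counts E_i = n·p_i: 325×0.40 = 130, 325×0.37 = 120.25, 325×0.17 = 55.25, 325×0.06 = 19.5.
cat         O        E   (O−E)²/E
0         126      130     0.1231
1         113   120.25     0.4371
2          75    55.25     7.0600
3+         11     19.5     3.7051
Sum = 11.325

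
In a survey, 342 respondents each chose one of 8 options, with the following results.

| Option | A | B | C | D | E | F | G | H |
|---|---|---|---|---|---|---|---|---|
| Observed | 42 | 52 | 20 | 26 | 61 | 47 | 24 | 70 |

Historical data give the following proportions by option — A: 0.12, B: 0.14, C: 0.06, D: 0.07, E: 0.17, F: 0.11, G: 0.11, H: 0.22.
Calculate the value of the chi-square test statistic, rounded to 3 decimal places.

Expected counts E_i = n·p_i: 342×0.12 = 41.04, 342×0.14 = 47.88, 342×0.06 = 20.52, 342×0.07 = 23.94, 342×0.17 = 58.14, 342×0.11 = 37.62, 342×0.11 = 37.62, 342×0.22 = 75.24.
χ² = (42−41.04)²/41.04 + (52−47.88)²/47.88 + (20−20.52)²/20.52 + (26−23.94)²/23.94 + (61−58.14)²/58.14 + (47−37.62)²/37.62 + (24−37.62)²/37.62 + (70−75.24)²/75.24
   = 0.0225 + 0.3545 + 0.0132 + 0.1773 + 0.1407 + 2.3388 + 4.9310 + 0.3649
Sum = 8.343

8.343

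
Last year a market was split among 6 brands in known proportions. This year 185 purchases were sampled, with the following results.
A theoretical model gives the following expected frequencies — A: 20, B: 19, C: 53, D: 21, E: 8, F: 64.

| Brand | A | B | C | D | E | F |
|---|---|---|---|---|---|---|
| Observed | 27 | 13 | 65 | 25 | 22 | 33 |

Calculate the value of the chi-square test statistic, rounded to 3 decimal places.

47.339

cat         O        E   (O−E)²/E
A          27       20     2.4500
B          13       19     1.8947
C          65       53     2.7170
D          25       21     0.7619
E          22        8    24.5000
F          33       64    15.0156
Sum = 47.339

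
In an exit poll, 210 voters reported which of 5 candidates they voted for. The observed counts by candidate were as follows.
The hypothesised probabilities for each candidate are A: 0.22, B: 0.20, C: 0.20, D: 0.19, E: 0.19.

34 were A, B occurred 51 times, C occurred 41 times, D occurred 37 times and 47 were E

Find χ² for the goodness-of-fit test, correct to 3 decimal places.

Expected counts E_i = n·p_i: 210×0.22 = 46.2, 210×0.20 = 42, 210×0.20 = 42, 210×0.19 = 39.9, 210×0.19 = 39.9.
χ² = (34−46.2)²/46.2 + (51−42)²/42 + (41−42)²/42 + (37−39.9)²/39.9 + (47−39.9)²/39.9
   = 3.2216 + 1.9286 + 0.0238 + 0.2108 + 1.2634
Sum = 6.648

6.648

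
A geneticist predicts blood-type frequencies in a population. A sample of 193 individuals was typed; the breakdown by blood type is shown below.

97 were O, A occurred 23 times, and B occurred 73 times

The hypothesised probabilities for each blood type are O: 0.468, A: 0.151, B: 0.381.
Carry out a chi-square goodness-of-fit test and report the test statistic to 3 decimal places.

1.792

Expected counts E_i = n·p_i: 193×0.468 = 90.324, 193×0.151 = 29.143, 193×0.381 = 73.533.
cat         O        E   (O−E)²/E
O          97   90.324     0.4934
A          23   29.143     1.2949
B          73   73.533     0.0039
Sum = 1.792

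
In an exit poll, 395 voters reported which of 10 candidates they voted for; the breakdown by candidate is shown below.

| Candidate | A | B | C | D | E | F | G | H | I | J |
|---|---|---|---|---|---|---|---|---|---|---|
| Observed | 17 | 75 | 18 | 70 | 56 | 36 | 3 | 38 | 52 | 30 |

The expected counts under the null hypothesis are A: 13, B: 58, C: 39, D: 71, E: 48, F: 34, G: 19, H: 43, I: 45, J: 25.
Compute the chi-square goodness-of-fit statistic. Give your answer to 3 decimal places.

35.130

A: (17 − 13)²/13 = 16/13 = 1.2308
B: (75 − 58)²/58 = 289/58 = 4.9828
C: (18 − 39)²/39 = 441/39 = 11.3077
D: (70 − 71)²/71 = 1/71 = 0.0141
E: (56 − 48)²/48 = 64/48 = 1.3333
F: (36 − 34)²/34 = 4/34 = 0.1176
G: (3 − 19)²/19 = 256/19 = 13.4737
H: (38 − 43)²/43 = 25/43 = 0.5814
I: (52 − 45)²/45 = 49/45 = 1.0889
J: (30 − 25)²/25 = 25/25 = 1.0000
Sum = 35.130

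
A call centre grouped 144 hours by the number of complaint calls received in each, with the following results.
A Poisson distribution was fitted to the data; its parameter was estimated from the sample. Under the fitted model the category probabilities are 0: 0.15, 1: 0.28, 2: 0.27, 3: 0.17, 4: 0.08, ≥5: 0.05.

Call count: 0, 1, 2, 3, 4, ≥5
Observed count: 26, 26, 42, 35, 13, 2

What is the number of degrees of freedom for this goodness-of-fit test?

There are k = 6 categories and 1 parameter estimated from the data, so df = 6 − 1 − 1 = 4.

4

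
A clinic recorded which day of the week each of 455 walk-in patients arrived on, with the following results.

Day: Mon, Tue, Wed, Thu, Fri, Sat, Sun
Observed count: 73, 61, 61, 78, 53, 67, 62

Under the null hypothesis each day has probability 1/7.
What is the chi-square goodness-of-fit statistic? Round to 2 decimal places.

Expected count for each of the 7 categories: 455/7 = 65.
cat         O        E   (O−E)²/E
Mon        73       65      0.985
Tue        61       65      0.246
Wed        61       65      0.246
Thu        78       65      2.600
Fri        53       65      2.215
Sat        67       65      0.062
Sun        62       65      0.138
Sum = 6.49

6.49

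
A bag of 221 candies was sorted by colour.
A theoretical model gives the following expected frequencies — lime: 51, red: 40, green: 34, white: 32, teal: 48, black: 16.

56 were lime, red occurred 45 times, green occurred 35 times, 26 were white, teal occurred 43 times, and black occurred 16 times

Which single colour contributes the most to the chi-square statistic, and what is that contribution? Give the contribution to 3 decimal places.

cat         O        E   (O−E)²/E
lime       56       51     0.4902
red        45       40     0.6250
green      35       34     0.0294
white      26       32     1.1250
teal       43       48     0.5208
black      16       16     0.0000
The largest term is for white: 1.125.

white, 1.125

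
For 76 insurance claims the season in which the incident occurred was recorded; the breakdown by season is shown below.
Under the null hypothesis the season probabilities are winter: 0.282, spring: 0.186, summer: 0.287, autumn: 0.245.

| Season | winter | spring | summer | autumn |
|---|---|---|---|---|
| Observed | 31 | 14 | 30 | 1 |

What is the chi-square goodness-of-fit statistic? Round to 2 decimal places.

Expected counts E_i = n·p_i: 76×0.282 = 21.432, 76×0.186 = 14.136, 76×0.287 = 21.812, 76×0.245 = 18.62.
winter: (31 − 21.432)²/21.432 = 91.546624/21.432 = 4.271
spring: (14 − 14.136)²/14.136 = 0.018496/14.136 = 0.001
summer: (30 − 21.812)²/21.812 = 67.043344/21.812 = 3.074
autumn: (1 − 18.62)²/18.62 = 310.4644/18.62 = 16.674
Sum = 24.02

24.02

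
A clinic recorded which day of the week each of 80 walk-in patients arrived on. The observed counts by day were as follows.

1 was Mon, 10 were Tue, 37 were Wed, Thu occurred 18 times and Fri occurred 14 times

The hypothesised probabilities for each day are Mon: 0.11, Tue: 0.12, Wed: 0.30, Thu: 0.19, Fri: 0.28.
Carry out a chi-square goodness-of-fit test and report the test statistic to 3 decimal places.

Expected counts E_i = n·p_i: 80×0.11 = 8.8, 80×0.12 = 9.6, 80×0.30 = 24, 80×0.19 = 15.2, 80×0.28 = 22.4.
χ² = (1−8.8)²/8.8 + (10−9.6)²/9.6 + (37−24)²/24 + (18−15.2)²/15.2 + (14−22.4)²/22.4
   = 6.9136 + 0.0167 + 7.0417 + 0.5158 + 3.1500
Sum = 17.638

17.638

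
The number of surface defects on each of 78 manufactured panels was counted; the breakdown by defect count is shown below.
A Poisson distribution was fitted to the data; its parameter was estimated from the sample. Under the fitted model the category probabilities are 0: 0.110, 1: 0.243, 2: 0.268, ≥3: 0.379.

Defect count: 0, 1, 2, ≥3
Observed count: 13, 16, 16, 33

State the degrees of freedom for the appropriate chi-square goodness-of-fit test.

2

There are k = 4 categories and 1 parameter estimated from the data, so df = 4 − 1 − 1 = 2.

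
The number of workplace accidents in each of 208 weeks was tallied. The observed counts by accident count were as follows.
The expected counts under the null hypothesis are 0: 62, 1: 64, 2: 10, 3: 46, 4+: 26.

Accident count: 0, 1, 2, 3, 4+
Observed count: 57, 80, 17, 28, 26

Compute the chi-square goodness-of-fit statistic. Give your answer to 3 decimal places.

0: (57 − 62)²/62 = 25/62 = 0.4032
1: (80 − 64)²/64 = 256/64 = 4.0000
2: (17 − 10)²/10 = 49/10 = 4.9000
3: (28 − 46)²/46 = 324/46 = 7.0435
4+: (26 − 26)²/26 = 0/26 = 0.0000
Sum = 16.347

16.347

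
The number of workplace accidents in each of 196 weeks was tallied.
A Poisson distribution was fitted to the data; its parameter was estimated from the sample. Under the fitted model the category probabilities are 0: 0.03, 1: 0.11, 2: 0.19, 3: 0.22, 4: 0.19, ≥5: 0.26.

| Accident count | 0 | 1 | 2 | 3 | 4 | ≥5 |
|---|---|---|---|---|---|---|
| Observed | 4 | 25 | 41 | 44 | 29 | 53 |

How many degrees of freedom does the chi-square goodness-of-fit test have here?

There are k = 6 categories and 1 parameter estimated from the data, so df = 6 − 1 − 1 = 4.

4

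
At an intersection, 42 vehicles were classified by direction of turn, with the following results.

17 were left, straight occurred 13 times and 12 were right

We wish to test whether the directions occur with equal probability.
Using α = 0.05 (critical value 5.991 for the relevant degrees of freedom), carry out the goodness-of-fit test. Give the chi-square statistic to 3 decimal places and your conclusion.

1.000; do not reject

Expected count for each of the 3 categories: 42/3 = 14.
left: (17 − 14)²/14 = 9/14 = 0.6429
straight: (13 − 14)²/14 = 1/14 = 0.0714
right: (12 − 14)²/14 = 4/14 = 0.2857
Sum = 1.000
df = 2. Since 1.000 < 5.991, we do not reject H₀.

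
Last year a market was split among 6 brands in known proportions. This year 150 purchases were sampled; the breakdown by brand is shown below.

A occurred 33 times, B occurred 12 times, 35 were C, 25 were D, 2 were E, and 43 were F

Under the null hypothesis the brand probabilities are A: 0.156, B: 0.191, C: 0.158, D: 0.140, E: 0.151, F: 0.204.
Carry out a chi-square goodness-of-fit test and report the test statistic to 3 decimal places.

Expected counts E_i = n·p_i: 150×0.156 = 23.4, 150×0.191 = 28.65, 150×0.158 = 23.7, 150×0.140 = 21, 150×0.151 = 22.65, 150×0.204 = 30.6.
χ² = (33−23.4)²/23.4 + (12−28.65)²/28.65 + (35−23.7)²/23.7 + (25−21)²/21 + (2−22.65)²/22.65 + (43−30.6)²/30.6
   = 3.9385 + 9.6762 + 5.3878 + 0.7619 + 18.8266 + 5.0248
Sum = 43.616

43.616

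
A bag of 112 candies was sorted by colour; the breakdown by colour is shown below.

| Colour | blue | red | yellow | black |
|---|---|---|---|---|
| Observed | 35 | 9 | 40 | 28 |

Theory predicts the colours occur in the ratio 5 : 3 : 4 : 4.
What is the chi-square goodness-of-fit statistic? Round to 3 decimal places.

Ratio total = 16. Expected counts: 112×5/16 = 35, 112×3/16 = 21, 112×4/16 = 28, 112×4/16 = 28.
χ² = (35−35)²/35 + (9−21)²/21 + (40−28)²/28 + (28−28)²/28
   = 0.0000 + 6.8571 + 5.1429 + 0.0000
Sum = 12.000

12.000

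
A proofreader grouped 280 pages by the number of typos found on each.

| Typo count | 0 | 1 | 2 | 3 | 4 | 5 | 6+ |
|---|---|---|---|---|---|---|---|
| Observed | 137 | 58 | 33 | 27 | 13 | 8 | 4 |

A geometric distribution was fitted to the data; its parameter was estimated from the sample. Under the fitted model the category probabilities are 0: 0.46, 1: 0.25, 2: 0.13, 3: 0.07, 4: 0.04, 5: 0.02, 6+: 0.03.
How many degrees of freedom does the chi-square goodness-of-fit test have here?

There are k = 7 categories and 1 parameter estimated from the data, so df = 7 − 1 − 1 = 5.

5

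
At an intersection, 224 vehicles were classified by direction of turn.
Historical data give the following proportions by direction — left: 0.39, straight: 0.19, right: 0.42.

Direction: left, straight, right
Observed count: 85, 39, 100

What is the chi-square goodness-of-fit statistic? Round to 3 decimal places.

Expected counts E_i = n·p_i: 224×0.39 = 87.36, 224×0.19 = 42.56, 224×0.42 = 94.08.
left: (85 − 87.36)²/87.36 = 5.5696/87.36 = 0.0638
straight: (39 − 42.56)²/42.56 = 12.6736/42.56 = 0.2978
right: (100 − 94.08)²/94.08 = 35.0464/94.08 = 0.3725
Sum = 0.734

0.734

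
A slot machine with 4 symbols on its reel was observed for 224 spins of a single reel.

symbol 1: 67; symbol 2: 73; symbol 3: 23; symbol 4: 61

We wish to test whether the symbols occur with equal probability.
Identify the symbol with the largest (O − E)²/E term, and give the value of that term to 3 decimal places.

symbol 3, 19.446

Expected count for each of the 4 categories: 224/4 = 56.
χ² = (67−56)²/56 + (73−56)²/56 + (23−56)²/56 + (61−56)²/56
   = 2.1607 + 5.1607 + 19.4464 + 0.4464
The largest term is for symbol 3: 19.446.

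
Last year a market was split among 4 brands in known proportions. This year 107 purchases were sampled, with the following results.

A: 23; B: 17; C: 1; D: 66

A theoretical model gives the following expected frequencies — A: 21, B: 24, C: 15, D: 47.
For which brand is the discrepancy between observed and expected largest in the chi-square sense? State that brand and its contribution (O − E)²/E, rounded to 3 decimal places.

cat         O        E   (O−E)²/E
A          23       21     0.1905
B          17       24     2.0417
C           1       15    13.0667
D          66       47     7.6809
The largest term is for C: 13.067.

C, 13.067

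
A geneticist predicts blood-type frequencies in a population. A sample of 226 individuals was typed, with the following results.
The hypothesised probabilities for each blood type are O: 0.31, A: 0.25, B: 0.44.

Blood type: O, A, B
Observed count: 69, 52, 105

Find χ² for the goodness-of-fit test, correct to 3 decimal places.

Expected counts E_i = n·p_i: 226×0.31 = 70.06, 226×0.25 = 56.5, 226×0.44 = 99.44.
χ² = (69−70.06)²/70.06 + (52−56.5)²/56.5 + (105−99.44)²/99.44
   = 0.0160 + 0.3584 + 0.3109
Sum = 0.685

0.685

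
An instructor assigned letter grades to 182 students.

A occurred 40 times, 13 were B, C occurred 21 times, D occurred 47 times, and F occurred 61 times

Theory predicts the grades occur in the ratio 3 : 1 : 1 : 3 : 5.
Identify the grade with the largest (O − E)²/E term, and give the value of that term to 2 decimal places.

Ratio total = 13. Expected counts: 182×3/13 = 42, 182×1/13 = 14, 182×1/13 = 14, 182×3/13 = 42, 182×5/13 = 70.
cat         O        E   (O−E)²/E
A          40       42      0.095
B          13       14      0.071
C          21       14      3.500
D          47       42      0.595
F          61       70      1.157
The largest term is for C: 3.50.

C, 3.50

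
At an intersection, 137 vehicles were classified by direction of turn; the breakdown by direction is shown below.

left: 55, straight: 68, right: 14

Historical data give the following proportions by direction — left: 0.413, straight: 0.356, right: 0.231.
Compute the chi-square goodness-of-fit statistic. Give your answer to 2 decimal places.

Expected counts E_i = n·p_i: 137×0.413 = 56.581, 137×0.356 = 48.772, 137×0.231 = 31.647.
cat           O        E   (O−E)²/E
left         55   56.581      0.044
straight     68   48.772      7.580
right        14   31.647      9.840
Sum = 17.46

17.46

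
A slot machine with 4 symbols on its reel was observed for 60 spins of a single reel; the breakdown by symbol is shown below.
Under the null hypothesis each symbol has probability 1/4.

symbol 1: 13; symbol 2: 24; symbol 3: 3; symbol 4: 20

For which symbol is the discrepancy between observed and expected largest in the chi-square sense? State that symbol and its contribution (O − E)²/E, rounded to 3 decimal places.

Expected count for each of the 4 categories: 60/4 = 15.
cat           O        E   (O−E)²/E
symbol 1     13       15     0.2667
symbol 2     24       15     5.4000
symbol 3      3       15     9.6000
symbol 4     20       15     1.6667
The largest term is for symbol 3: 9.600.

symbol 3, 9.600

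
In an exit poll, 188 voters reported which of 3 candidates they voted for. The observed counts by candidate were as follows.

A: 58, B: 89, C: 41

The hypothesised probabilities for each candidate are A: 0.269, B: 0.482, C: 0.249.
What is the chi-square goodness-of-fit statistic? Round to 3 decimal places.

Expected counts E_i = n·p_i: 188×0.269 = 50.572, 188×0.482 = 90.616, 188×0.249 = 46.812.
cat         O        E   (O−E)²/E
A          58   50.572     1.0910
B          89   90.616     0.0288
C          41   46.812     0.7216
Sum = 1.841

1.841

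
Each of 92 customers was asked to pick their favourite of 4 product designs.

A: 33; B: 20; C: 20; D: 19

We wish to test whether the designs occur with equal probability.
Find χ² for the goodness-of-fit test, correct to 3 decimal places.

Expected count for each of the 4 categories: 92/4 = 23.
χ² = (33−23)²/23 + (20−23)²/23 + (20−23)²/23 + (19−23)²/23
   = 4.3478 + 0.3913 + 0.3913 + 0.6957
Sum = 5.826

5.826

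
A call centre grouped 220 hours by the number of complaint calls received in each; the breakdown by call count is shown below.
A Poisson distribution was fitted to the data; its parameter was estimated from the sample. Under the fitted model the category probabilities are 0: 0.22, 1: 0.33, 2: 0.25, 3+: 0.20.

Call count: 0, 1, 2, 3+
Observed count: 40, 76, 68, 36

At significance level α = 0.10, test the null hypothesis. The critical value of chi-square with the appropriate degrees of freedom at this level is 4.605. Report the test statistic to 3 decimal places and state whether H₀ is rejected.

6.144; reject

Expected counts E_i = n·p_i: 220×0.22 = 48.4, 220×0.33 = 72.6, 220×0.25 = 55, 220×0.20 = 44.
0: (40 − 48.4)²/48.4 = 70.56/48.4 = 1.4579
1: (76 − 72.6)²/72.6 = 11.56/72.6 = 0.1592
2: (68 − 55)²/55 = 169/55 = 3.0727
3+: (36 − 44)²/44 = 64/44 = 1.4545
Sum = 6.144
df = 2. Since 6.144 > 4.605, we reject H₀.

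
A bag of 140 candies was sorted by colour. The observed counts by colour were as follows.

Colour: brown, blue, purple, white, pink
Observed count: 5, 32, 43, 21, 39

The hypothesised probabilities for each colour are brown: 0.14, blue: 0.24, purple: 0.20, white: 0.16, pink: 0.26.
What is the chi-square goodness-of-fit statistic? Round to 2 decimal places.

Expected counts E_i = n·p_i: 140×0.14 = 19.6, 140×0.24 = 33.6, 140×0.20 = 28, 140×0.16 = 22.4, 140×0.26 = 36.4.
χ² = (5−19.6)²/19.6 + (32−33.6)²/33.6 + (43−28)²/28 + (21−22.4)²/22.4 + (39−36.4)²/36.4
   = 10.876 + 0.076 + 8.036 + 0.088 + 0.186
Sum = 19.26

19.26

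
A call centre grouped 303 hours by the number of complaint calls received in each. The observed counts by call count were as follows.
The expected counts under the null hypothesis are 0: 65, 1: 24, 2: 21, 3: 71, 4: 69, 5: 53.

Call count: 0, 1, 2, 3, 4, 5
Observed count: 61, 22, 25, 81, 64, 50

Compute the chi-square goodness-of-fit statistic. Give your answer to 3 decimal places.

0: (61 − 65)²/65 = 16/65 = 0.2462
1: (22 − 24)²/24 = 4/24 = 0.1667
2: (25 − 21)²/21 = 16/21 = 0.7619
3: (81 − 71)²/71 = 100/71 = 1.4085
4: (64 − 69)²/69 = 25/69 = 0.3623
5: (50 − 53)²/53 = 9/53 = 0.1698
Sum = 3.115

3.115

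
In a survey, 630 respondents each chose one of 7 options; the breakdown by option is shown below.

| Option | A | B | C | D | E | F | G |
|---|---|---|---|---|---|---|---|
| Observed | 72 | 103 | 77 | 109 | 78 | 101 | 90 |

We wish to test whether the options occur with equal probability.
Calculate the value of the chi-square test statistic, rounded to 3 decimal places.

Under H₀ each category has probability 1/7, so each expected count is 630/7 = 90.
A: (72 − 90)²/90 = 324/90 = 3.6000
B: (103 − 90)²/90 = 169/90 = 1.8778
C: (77 − 90)²/90 = 169/90 = 1.8778
D: (109 − 90)²/90 = 361/90 = 4.0111
E: (78 − 90)²/90 = 144/90 = 1.6000
F: (101 − 90)²/90 = 121/90 = 1.3444
G: (90 − 90)²/90 = 0/90 = 0.0000
Sum = 14.311

14.311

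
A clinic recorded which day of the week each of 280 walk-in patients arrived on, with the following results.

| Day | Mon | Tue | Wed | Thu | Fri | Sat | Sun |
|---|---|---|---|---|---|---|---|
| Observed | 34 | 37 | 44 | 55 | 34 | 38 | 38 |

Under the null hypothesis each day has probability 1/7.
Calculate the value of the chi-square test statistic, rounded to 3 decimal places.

8.250

Expected count for each of the 7 categories: 280/7 = 40.
cat         O        E   (O−E)²/E
Mon        34       40     0.9000
Tue        37       40     0.2250
Wed        44       40     0.4000
Thu        55       40     5.6250
Fri        34       40     0.9000
Sat        38       40     0.1000
Sun        38       40     0.1000
Sum = 8.250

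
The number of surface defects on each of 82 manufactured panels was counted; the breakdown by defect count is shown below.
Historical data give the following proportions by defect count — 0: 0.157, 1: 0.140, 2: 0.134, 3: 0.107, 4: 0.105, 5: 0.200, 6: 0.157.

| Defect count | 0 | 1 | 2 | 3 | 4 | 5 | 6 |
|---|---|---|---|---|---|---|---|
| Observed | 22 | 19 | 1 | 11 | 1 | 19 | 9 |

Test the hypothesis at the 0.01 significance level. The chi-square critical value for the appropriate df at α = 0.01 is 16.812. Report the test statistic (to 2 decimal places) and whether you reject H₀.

Expected counts E_i = n·p_i: 82×0.157 = 12.874, 82×0.140 = 11.48, 82×0.134 = 10.988, 82×0.107 = 8.774, 82×0.105 = 8.61, 82×0.200 = 16.4, 82×0.157 = 12.874.
0: (22 − 12.874)²/12.874 = 83.283876/12.874 = 6.469
1: (19 − 11.48)²/11.48 = 56.5504/11.48 = 4.926
2: (1 − 10.988)²/10.988 = 99.760144/10.988 = 9.079
3: (11 − 8.774)²/8.774 = 4.955076/8.774 = 0.565
4: (1 − 8.61)²/8.61 = 57.9121/8.61 = 6.726
5: (19 − 16.4)²/16.4 = 6.76/16.4 = 0.412
6: (9 − 12.874)²/12.874 = 15.007876/12.874 = 1.166
Sum = 29.34
df = 6. Since 29.34 > 16.812, we reject H₀.

29.34; reject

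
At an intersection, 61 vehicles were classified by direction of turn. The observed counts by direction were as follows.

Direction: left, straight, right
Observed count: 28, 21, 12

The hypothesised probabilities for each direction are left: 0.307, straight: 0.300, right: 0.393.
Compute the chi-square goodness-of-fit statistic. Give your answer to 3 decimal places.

10.970

Expected counts E_i = n·p_i: 61×0.307 = 18.727, 61×0.300 = 18.3, 61×0.393 = 23.973.
χ² = (28−18.727)²/18.727 + (21−18.3)²/18.3 + (12−23.973)²/23.973
   = 4.5917 + 0.3984 + 5.9798
Sum = 10.970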